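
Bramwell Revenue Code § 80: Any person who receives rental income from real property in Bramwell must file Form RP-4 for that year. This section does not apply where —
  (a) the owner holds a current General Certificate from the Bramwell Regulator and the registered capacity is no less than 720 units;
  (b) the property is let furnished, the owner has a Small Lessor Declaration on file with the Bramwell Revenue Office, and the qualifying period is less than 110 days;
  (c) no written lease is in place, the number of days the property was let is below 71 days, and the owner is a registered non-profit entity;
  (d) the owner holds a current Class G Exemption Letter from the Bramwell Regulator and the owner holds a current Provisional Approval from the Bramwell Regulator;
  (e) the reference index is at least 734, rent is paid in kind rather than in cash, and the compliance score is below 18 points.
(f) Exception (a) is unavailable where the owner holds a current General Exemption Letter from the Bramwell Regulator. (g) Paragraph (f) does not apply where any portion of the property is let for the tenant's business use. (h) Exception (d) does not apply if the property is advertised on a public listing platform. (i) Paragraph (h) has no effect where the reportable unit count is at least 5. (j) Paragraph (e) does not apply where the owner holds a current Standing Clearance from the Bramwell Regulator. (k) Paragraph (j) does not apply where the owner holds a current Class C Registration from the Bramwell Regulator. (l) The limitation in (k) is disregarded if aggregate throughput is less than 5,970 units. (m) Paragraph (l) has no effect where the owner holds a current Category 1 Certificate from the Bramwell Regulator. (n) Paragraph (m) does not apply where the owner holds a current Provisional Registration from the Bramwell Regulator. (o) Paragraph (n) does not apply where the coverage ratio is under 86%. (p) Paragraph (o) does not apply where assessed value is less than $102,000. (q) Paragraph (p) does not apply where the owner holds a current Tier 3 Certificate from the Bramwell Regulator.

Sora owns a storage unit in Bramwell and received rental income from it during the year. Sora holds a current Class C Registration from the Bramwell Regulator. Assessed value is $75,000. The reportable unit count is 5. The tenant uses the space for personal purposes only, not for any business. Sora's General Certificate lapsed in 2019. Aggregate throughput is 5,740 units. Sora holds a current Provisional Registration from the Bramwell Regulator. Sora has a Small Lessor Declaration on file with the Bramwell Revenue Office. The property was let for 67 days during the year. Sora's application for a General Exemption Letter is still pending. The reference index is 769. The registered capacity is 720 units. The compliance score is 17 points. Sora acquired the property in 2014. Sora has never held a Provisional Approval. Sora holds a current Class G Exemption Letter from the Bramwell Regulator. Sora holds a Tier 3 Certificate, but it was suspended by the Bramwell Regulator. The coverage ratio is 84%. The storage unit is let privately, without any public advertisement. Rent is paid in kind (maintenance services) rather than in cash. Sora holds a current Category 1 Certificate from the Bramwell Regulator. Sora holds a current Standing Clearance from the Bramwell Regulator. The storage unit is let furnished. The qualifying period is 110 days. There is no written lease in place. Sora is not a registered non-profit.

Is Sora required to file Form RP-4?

Exception (a) fails — no current General Certificate is held.
Exception (b) does not apply: the qualifying period is 110 days, not less than 110 days.
Exception (c) does not apply: Sora is not a registered non-profit.
Exception (d) fails — there is no Provisional Approval in force.
Exception (e)'s conditions are all satisfied: the reference index is 769, meeting the 734 threshold; rent is paid in kind; the compliance score is 17 points, below the 18 points limit. But: (j) operates against (e): a current Standing Clearance is held. (k) would limit (j) — a current Class C Registration is held — but (l) sets (k) aside: (l) applies — aggregate throughput is 5,740 units, less than the 5,970 units limit. (m) operates (a current Category 1 Certificate is held), but is displaced by (n): (n) is triggered — a current Provisional Registration is held. (o) would limit (n) — the coverage ratio is 84%, under the 86% limit — but (p) sets (o) aside: (p) is engaged — assessed value is $75,000, less than the $102,000 limit. (q) is inapplicable (the Tier 3 Certificate is not current), so (p) stands. Exception (e) does not apply.
Every exception is unavailable, so the rule governs.

Yes — Sora must file Form RP-4.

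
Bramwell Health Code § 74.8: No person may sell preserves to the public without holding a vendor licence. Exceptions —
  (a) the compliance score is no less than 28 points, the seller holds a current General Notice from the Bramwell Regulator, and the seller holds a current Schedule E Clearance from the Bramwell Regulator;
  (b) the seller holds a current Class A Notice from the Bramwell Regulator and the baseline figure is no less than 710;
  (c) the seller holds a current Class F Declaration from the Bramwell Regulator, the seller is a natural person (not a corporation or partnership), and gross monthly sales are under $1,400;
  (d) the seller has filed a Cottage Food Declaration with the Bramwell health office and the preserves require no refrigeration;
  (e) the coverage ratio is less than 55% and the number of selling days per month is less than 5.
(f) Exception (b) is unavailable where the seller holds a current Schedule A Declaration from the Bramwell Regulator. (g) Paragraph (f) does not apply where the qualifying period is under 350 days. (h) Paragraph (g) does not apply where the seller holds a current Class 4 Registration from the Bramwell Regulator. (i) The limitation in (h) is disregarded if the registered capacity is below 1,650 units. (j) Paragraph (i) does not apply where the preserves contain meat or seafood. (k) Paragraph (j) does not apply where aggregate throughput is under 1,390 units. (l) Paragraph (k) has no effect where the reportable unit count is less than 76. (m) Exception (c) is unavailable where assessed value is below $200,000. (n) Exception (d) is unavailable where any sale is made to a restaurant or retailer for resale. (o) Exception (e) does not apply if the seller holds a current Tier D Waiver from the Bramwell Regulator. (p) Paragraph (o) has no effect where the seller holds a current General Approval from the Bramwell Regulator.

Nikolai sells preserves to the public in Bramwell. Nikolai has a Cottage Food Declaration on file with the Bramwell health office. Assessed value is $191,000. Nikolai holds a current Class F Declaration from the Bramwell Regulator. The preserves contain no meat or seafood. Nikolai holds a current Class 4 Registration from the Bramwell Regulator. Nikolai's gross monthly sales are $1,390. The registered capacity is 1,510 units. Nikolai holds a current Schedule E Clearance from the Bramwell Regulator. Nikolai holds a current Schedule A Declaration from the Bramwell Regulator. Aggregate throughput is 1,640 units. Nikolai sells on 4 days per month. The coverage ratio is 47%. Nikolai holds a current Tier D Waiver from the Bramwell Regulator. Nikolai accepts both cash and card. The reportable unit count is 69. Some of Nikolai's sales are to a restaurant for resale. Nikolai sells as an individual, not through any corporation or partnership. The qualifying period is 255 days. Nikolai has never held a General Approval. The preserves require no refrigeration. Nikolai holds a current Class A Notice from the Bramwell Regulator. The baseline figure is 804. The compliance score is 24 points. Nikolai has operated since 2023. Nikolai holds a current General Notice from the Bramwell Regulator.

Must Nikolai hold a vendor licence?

Exception (a) fails — the compliance score is 24 points, short of 28 points.
All of (b)'s requirements are met (a current Class A Notice is held; the baseline figure is 804, meeting the 710 threshold). Applying paragraphs (f)–(l): (f) is triggered (a current Schedule A Declaration is held), but is itself disapplied by (g): (g) operates — the qualifying period is 255 days, under the 350 days limit. (h) is engaged (a current Class 4 Registration is held), but is set aside by (i): (i) operates against (h): the registered capacity is 1,510 units, below the 1,650 units limit. (j) is not engaged (the preserves contain no meat or seafood), so (i) stands. (b) remains available.
Exception (c): a current Class F Declaration is held; the seller is a natural person; gross monthly sales are $1,390, under the $1,400 limit — every condition holds. But applying paragraph (m): (m) operates — assessed value is $191,000, below the $200,000 limit. (c) is therefore removed.
Exception (d) is satisfied on its face — a Cottage Food Declaration is on file; the preserves are shelf-stable. But applying paragraph (n): (n) is triggered — some sales are to a restaurant for resale. (d) is therefore removed.
All of (e)'s requirements are met (the coverage ratio is 47%, less than the 55% limit; the number of selling days per month is 4, less than the 5 limit). However, paragraphs (o)–(p) must be considered: (o) is triggered — a current Tier D Waiver is held. (p) is not triggered (no current General Approval is held), so (o) stands. So (e) is unavailable.

No — exception (b) applies; Nikolai is not required to hold a vendor licence.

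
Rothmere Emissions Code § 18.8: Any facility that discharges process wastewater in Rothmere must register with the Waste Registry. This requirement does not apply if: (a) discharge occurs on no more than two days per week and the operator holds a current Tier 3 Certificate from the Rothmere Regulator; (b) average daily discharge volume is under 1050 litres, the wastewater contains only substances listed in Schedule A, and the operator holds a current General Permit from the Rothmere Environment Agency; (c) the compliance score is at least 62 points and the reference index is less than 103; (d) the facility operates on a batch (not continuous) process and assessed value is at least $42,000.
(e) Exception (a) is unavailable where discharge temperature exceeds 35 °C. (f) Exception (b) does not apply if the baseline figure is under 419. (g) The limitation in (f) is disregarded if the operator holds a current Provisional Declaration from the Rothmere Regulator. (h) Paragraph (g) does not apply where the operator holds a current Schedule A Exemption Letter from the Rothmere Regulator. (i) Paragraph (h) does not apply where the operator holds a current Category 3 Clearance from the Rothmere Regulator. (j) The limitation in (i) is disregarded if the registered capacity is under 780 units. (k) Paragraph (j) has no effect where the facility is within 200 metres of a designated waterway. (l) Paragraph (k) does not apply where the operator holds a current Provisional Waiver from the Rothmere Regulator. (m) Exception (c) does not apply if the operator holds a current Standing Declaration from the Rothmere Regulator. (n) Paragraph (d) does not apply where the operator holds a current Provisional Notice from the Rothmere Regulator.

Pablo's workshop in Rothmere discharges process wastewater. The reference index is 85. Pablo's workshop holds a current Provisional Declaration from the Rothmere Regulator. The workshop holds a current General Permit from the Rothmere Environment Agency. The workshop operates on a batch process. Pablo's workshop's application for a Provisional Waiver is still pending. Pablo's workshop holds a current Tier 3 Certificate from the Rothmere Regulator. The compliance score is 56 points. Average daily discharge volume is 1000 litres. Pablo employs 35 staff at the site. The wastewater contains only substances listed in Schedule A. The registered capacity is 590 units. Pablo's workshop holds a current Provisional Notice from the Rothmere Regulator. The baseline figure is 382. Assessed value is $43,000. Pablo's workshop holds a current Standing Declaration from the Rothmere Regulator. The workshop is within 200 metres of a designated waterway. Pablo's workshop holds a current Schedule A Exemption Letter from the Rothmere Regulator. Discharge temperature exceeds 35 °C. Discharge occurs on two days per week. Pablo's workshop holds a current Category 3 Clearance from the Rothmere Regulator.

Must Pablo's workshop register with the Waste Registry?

All of (a)'s requirements are met (discharge occurs on no more than two days per week; a current Tier 3 Certificate is held). But: (e) operates against (a): discharge temperature exceeds 35 °C. Exception (a) does not apply.
Exception (b): average daily discharge volume is 1000 litres, under the 1050 litres limit; the wastewater is Schedule-A-only; a current General Permit is held — every condition holds. Applying paragraphs (f)–(l): (f) would limit (b) — the baseline figure is 382, under the 419 limit — but (g) sets (f) aside: (g) applies — a current Provisional Declaration is held. (h) applies (a current Schedule A Exemption Letter is held), but is displaced by (i): (i) applies — a current Category 3 Clearance is held. (j) operates (the registered capacity is 590 units, under the 780 units limit), but is set aside by (k): (k) is triggered — the workshop is within 200 m of a designated waterway. (l), which would lift (k), is inapplicable — there is no Provisional Waiver in force. (b) remains available.
Exception (c) requires that the compliance score is at least 62 points; but the compliance score is 56 points, short of 62 points, so (c) is unavailable.
Exception (d) is satisfied on its face — the facility operates on a batch process; assessed value is $43,000, meeting the $42,000 threshold. However, paragraph (n) must be considered: (n) operates against (d): a current Provisional Notice is held. So (d) is unavailable.

No — exception (b) applies; Pablo's workshop is not required to register with the Waste Registry.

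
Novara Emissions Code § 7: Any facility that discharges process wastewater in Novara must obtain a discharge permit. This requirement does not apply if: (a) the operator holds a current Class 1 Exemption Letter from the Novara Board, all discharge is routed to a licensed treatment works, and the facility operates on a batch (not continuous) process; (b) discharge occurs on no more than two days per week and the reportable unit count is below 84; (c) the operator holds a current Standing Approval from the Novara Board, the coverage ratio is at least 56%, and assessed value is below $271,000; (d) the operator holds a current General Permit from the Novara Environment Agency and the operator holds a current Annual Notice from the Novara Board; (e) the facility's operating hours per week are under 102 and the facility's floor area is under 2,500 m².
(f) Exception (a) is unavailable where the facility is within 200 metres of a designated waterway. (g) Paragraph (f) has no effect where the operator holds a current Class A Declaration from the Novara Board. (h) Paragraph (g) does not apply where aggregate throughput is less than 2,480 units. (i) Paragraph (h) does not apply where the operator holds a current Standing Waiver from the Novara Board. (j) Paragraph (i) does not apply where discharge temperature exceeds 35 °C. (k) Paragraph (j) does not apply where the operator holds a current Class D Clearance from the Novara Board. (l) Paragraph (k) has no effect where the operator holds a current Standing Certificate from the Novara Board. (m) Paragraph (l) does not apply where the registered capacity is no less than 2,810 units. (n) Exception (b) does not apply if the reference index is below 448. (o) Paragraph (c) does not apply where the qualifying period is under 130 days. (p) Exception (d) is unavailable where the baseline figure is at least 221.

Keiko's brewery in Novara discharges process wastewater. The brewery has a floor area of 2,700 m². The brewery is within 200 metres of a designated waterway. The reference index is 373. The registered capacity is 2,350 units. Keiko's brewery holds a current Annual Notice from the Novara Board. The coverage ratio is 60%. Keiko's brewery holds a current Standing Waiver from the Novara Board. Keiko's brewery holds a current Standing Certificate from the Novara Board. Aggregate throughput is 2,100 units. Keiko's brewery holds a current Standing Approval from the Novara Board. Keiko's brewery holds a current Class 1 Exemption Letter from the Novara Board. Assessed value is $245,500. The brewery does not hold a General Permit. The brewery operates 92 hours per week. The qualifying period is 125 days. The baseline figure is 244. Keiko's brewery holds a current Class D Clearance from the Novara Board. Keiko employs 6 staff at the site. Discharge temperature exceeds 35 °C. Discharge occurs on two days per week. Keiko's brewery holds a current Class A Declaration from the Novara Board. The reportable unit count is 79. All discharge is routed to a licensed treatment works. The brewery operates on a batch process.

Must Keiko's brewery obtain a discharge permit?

Exception (a): a current Class 1 Exemption Letter is held; discharge is routed to a licensed treatment works; the facility operates on a batch process — every condition holds. However, paragraphs (f)–(m) must be considered: (f) operates against (a): the brewery is within 200 m of a designated waterway. (g) operates (a current Class A Declaration is held), but is itself disapplied by (h): (h) operates against (g): aggregate throughput is 2,100 units, less than the 2,480 units limit. (i) operates (a current Standing Waiver is held), but is overridden by (j): (j) applies — discharge temperature exceeds 35 °C. (k) would limit (j) — a current Class D Clearance is held — but (l) sets (k) aside: (l) applies — a current Standing Certificate is held. (m), which would lift (l), is not engaged — the registered capacity is 2,350 units, short of 2,810 units. Exception (a) does not apply.
Exception (b): discharge occurs on no more than two days per week; the reportable unit count is 79, below the 84 limit — every condition holds. Turning to paragraph (n): (n) operates — the reference index is 373, below the 448 limit. So (b) is unavailable.
Exception (c)'s conditions are all satisfied: a current Standing Approval is held; the coverage ratio is 60%, meeting the 56% threshold; assessed value is $245,500, below the $271,000 limit. Turning to paragraph (o): (o) applies — the qualifying period is 125 days, under the 130 days limit. So (c) is unavailable.
Exception (d) fails — no General Permit is held.
Exception (e) fails — the facility's floor area is 2,700 m², not under 2,500 m².
No exception displaces § 7.

Yes — Keiko's brewery must obtain a discharge permit.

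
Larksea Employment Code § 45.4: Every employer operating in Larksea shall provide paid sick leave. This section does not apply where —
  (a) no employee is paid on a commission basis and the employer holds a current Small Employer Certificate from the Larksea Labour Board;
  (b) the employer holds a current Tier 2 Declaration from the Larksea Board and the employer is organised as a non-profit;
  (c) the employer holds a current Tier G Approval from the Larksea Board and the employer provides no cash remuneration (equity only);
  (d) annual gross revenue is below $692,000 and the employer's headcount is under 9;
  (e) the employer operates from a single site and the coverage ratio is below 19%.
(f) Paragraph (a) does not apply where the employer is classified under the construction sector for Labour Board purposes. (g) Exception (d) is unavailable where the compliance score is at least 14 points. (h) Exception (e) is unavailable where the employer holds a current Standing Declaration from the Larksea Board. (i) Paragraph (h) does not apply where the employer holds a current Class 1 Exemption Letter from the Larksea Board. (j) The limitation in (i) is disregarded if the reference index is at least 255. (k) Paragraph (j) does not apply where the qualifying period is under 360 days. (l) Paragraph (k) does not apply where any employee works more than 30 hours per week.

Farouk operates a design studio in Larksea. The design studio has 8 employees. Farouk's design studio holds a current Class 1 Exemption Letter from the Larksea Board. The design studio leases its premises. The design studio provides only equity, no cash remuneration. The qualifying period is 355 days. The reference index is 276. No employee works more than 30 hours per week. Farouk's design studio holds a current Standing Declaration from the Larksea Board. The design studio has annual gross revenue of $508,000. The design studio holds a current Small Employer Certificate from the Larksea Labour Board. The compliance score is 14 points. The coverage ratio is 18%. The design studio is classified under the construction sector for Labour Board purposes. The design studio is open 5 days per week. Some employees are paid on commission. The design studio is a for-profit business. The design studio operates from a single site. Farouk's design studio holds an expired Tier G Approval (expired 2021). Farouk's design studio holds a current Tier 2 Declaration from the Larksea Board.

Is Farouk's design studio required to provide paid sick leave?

Exception (a) fails — some employees are paid on commission.
Exception (b) fails — the employer is for-profit.
Exception (c) fails — there is no Tier G Approval in force.
All of (d)'s requirements are met (annual gross revenue is $508,000, below the $692,000 limit; the employer's headcount is 8, under the 9 limit). Turning to paragraph (g): (g) operates against (d): the compliance score is 14 points, meeting the 14 points threshold. Exception (d) does not apply.
All of (e)'s requirements are met (the employer operates from a single site; the coverage ratio is 18%, below the 19% limit). As to paragraphs (h)–(l): (h) is triggered (a current Standing Declaration is held), but is overridden by (i): (i) operates against (h): a current Class 1 Exemption Letter is held. (j) is triggered (the reference index is 276, meeting the 255 threshold), but is set aside by (k): (k) operates against (j): the qualifying period is 355 days, under the 360 days limit. (l), which would lift (k), is not engaged — no employee exceeds 30 hours/week. (e) remains available.

No — exception (e) applies; Farouk's design studio is not required to provide paid sick leave.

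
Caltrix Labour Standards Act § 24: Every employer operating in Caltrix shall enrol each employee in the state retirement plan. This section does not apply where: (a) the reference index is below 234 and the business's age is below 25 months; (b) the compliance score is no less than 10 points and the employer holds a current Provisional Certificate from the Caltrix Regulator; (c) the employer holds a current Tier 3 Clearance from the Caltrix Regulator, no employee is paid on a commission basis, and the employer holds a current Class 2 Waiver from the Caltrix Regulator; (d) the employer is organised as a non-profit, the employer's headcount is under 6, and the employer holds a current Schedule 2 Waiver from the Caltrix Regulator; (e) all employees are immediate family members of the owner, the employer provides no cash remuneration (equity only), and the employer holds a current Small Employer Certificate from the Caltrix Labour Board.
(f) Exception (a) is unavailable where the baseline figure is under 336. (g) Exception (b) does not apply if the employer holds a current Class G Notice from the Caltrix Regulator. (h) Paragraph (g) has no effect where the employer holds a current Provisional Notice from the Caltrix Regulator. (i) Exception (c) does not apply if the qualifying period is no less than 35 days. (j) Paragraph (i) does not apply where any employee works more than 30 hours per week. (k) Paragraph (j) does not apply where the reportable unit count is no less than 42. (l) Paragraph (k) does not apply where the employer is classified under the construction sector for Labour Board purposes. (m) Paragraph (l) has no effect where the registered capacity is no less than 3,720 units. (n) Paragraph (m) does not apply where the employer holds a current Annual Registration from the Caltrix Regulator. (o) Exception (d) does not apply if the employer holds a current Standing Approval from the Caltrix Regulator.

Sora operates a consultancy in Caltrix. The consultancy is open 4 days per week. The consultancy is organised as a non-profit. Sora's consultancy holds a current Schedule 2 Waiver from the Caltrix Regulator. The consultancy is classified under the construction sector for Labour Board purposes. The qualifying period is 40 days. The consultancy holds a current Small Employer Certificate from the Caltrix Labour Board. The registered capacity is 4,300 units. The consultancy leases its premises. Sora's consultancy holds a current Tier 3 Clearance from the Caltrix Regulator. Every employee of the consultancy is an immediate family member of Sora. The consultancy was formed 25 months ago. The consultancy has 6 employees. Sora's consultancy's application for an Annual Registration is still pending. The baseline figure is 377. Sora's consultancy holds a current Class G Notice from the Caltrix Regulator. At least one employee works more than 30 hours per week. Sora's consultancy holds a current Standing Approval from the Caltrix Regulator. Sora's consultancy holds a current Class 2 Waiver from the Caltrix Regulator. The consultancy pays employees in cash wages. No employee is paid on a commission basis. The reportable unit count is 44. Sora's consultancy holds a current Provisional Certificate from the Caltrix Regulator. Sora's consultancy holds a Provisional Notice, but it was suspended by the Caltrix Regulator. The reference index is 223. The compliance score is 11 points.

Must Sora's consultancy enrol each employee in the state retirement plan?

Yes — Sora's consultancy must enrol each employee in the state retirement plan.

Exception (a) requires that the business's age is below 25 months; but the business's age is 25 months, not below 25 months, so (a) is unavailable.
Exception (b)'s conditions are all satisfied: the compliance score is 11 points, meeting the 10 points threshold; a current Provisional Certificate is held. Turning to paragraphs (g)–(h): (g) operates against (b): a current Class G Notice is held. (h) is inapplicable (there is no Provisional Notice in force), so (g) stands. Exception (b) does not apply.
All of (c)'s requirements are met (a current Tier 3 Clearance is held; no employee is paid on commission; a current Class 2 Waiver is held). Turning to paragraphs (i)–(n): (i) is triggered — the qualifying period is 40 days, meeting the 35 days threshold. (j) would limit (i) — at least one employee exceeds 30 hours/week — but (k) sets (j) aside: (k) operates — the reportable unit count is 44, meeting the 42 threshold. (l) applies (the consultancy is classified under the construction sector), but is overridden by (m): (m) is engaged — the registered capacity is 4,300 units, meeting the 3,720 units threshold. (n), which would lift (m), does not operate here — the Annual Registration is not current. So (c) is unavailable.
Exception (d) fails — the employer's headcount is 6, not under 6.
Exception (e) fails — employees are paid cash wages.
No exception applies. The general rule governs.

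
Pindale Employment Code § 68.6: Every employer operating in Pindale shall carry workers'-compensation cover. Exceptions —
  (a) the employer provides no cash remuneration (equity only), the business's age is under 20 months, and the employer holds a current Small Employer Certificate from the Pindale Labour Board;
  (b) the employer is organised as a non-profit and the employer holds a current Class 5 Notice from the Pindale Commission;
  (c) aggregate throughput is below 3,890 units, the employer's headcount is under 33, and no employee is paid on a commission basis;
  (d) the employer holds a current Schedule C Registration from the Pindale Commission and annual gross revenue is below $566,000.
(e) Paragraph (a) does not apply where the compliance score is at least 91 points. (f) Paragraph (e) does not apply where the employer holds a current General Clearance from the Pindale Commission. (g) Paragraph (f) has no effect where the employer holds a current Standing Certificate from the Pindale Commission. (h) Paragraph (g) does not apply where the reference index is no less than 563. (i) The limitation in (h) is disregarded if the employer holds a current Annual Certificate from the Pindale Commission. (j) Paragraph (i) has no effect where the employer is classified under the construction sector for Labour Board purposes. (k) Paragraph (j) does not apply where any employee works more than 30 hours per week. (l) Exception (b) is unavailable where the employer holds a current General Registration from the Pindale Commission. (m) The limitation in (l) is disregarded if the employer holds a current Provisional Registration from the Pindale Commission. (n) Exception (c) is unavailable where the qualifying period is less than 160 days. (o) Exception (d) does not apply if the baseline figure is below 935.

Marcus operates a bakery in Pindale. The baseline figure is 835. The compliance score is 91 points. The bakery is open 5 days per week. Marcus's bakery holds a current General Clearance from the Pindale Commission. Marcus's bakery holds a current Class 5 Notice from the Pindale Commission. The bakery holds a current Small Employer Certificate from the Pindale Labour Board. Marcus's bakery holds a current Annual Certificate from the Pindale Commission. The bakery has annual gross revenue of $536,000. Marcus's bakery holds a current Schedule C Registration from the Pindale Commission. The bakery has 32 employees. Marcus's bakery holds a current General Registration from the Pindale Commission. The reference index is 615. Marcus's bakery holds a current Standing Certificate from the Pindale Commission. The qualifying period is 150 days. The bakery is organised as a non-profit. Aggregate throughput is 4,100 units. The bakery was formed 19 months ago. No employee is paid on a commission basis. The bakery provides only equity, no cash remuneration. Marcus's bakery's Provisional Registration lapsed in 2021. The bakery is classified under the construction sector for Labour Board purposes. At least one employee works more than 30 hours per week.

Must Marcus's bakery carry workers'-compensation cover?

Yes — Marcus's bakery must carry workers'-compensation cover.

All of (a)'s requirements are met (remuneration is equity-only; the business's age is 19 months, under the 20 months limit; a current Small Employer Certificate is held). But: (e) operates against (a): the compliance score is 91 points, meeting the 91 points threshold. (f) operates (a current General Clearance is held), but is displaced by (g): (g) applies — a current Standing Certificate is held. (h) is engaged (the reference index is 615, meeting the 563 threshold), but yields to (i): (i) operates against (h): a current Annual Certificate is held. (j) operates (the bakery is classified under the construction sector), but is overridden by (k): (k) operates against (j): at least one employee exceeds 30 hours/week. Exception (a) does not apply.
Exception (b) is satisfied on its face — the employer is a non-profit; a current Class 5 Notice is held. However, paragraphs (l)–(m) must be considered: (l) operates against (b): a current General Registration is held. (m), which would lift (l), is inapplicable — no current Provisional Registration is held. Exception (b) does not apply.
Exception (c) requires that aggregate throughput is below 3,890 units; but aggregate throughput is 4,100 units, not below 3,890 units, so (c) is unavailable.
Exception (d): a current Schedule C Registration is held; annual gross revenue is $536,000, below the $566,000 limit — every condition holds. But: (o) operates against (d): the baseline figure is 835, below the 935 limit. Exception (d) does not apply.
No exception displaces § 68.6.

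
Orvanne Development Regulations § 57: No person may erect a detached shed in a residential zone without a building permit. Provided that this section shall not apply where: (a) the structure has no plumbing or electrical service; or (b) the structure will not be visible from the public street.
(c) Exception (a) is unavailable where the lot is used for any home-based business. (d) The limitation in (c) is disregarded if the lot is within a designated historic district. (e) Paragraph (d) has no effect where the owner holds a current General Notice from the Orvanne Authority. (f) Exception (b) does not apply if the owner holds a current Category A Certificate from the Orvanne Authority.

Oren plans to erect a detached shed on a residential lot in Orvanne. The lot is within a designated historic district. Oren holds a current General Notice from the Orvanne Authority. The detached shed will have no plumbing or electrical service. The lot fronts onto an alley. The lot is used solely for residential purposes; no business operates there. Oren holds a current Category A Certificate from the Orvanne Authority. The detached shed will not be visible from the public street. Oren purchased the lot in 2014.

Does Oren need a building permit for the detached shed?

No — exception (a) applies; Oren does not need a building permit.

Exception (a): there is no plumbing or electrical service — every condition holds. Considering the limiting provisions: (c), which would limit (a), is inapplicable: the lot is solely residential. So (a) applies.
Exception (b)'s conditions are all satisfied: the structure will not be visible from the street. Turning to paragraph (f): (f) operates against (b): a current Category A Certificate is held. Exception (b) does not apply.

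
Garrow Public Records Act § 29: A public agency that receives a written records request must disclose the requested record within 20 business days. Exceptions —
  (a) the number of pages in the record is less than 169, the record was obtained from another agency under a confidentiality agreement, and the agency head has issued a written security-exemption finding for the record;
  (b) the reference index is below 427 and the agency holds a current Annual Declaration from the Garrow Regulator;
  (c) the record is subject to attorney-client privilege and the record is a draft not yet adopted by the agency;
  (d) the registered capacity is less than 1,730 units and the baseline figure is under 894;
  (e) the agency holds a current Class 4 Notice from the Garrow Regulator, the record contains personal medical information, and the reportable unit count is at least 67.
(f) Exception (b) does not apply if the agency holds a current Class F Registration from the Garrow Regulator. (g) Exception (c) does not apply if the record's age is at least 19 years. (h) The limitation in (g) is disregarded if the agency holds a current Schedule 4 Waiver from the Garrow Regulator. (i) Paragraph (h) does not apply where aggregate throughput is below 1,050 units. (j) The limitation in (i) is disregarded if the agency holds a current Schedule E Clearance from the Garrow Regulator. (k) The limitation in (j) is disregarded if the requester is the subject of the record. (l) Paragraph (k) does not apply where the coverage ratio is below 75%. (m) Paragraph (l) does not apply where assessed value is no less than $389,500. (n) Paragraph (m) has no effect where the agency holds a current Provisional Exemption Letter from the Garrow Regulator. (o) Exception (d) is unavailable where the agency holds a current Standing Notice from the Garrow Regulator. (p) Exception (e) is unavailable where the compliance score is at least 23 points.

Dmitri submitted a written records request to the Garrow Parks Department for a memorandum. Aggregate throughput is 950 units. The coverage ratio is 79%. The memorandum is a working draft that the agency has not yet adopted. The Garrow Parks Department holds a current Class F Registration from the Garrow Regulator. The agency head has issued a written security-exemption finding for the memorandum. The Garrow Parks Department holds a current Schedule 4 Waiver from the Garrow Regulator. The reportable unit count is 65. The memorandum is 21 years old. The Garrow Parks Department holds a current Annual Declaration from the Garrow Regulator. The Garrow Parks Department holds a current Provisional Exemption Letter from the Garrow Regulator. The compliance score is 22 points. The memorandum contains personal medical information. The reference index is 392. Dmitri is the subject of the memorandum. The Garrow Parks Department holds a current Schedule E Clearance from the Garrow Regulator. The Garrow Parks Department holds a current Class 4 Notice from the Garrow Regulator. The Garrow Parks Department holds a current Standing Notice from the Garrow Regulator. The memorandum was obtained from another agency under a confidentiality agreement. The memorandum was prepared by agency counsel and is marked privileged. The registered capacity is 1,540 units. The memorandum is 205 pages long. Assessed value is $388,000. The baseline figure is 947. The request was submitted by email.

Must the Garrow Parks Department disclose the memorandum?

Yes — the Garrow Parks Department must disclose the memorandum.

Exception (a) does not apply: the number of pages in the record is 205, not less than 169.
All of (b)'s requirements are met (the reference index is 392, below the 427 limit; a current Annual Declaration is held). However, paragraph (f) must be considered: (f) operates against (b): a current Class F Registration is held. (b) is therefore removed.
Exception (c): the memorandum is privileged; the memorandum is an unadopted draft — every condition holds. But: (g) is triggered — the record's age is 21 years, meeting the 19 years threshold. (h) would limit (g) — a current Schedule 4 Waiver is held — but (i) sets (h) aside: (i) is triggered — aggregate throughput is 950 units, below the 1,050 units limit. (j) would limit (i) — a current Schedule E Clearance is held — but (k) sets (j) aside: (k) operates against (j): Dmitri is the subject of the memorandum. (l) is not triggered (the coverage ratio is 79%, not below 75%), so (k) stands. (c) is therefore removed.
Exception (d) does not apply: the baseline figure is 947, not under 894.
Exception (e) fails — the reportable unit count is 65, short of 67.
Every exception is unavailable, so the rule governs.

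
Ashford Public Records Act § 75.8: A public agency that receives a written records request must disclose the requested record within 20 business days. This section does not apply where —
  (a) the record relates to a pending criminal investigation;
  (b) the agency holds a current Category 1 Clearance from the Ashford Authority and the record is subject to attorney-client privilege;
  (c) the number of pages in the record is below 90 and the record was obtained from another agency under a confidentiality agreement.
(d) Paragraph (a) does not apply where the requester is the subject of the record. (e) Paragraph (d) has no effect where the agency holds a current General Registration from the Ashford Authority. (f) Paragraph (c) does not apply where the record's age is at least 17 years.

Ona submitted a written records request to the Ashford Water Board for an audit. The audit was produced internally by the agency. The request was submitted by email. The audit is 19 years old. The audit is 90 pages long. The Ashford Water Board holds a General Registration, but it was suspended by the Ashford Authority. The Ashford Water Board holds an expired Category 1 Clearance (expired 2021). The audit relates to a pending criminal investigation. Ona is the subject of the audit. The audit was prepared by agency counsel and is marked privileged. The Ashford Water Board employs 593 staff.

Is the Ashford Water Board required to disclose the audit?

Yes — the Ashford Water Board must disclose the audit.

All of (a)'s requirements are met (the audit relates to a pending investigation). But applying paragraphs (d)–(e): (d) operates against (a): Ona is the subject of the audit. (e) is inapplicable (no current General Registration is held), so (d) stands. (a) is therefore removed.
Exception (b) does not apply: there is no Category 1 Clearance in force.
Exception (c) requires that the number of pages in the record is below 90; but the number of pages in the record is 90, not below 90, so (c) is unavailable.
None of the exceptions is available; § 75.8 applies in full.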